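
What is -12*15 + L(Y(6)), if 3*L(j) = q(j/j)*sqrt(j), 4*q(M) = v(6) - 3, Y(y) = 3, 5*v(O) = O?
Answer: -180 - 3*sqrt(3)/20 ≈ -180.26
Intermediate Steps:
v(O) = O/5
q(M) = -9/20 (q(M) = ((1/5)*6 - 3)/4 = (6/5 - 3)/4 = (1/4)*(-9/5) = -9/20)
L(j) = -3*sqrt(j)/20 (L(j) = (-9*sqrt(j)/20)/3 = -3*sqrt(j)/20)
-12*15 + L(Y(6)) = -12*15 - 3*sqrt(3)/20 = -180 - 3*sqrt(3)/20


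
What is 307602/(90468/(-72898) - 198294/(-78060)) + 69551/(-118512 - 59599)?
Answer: 3711453765385093367/15676532817053 ≈ 2.3675e+5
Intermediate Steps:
307602/(90468/(-72898) - 198294/(-78060)) + 69551/(-118512 - 59599) = 307602/(90468*(-1/72898) - 198294*(-1/78060)) + 69551/(-178111) = 307602/(-6462/5207 + 33049/13010) + 69551*(-1/178111) = 307602/(88015523/67743070) - 69551/178111 = 307602*(67743070/88015523) - 69551/178111 = 20837903818140/88015523 - 69551/178111 = 3711453765385093367/15676532817053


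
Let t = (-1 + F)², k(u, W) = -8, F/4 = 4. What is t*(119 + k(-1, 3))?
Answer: 24975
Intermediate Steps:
F = 16 (F = 4*4 = 16)
t = 225 (t = (-1 + 16)² = 15² = 225)
t*(119 + k(-1, 3)) = 225*(119 - 8) = 225*111 = 24975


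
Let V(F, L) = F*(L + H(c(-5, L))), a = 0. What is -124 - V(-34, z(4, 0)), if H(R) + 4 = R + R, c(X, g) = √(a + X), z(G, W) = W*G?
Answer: -260 + 68*I*√5 ≈ -260.0 + 152.05*I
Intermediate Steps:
z(G, W) = G*W
c(X, g) = √X (c(X, g) = √(0 + X) = √X)
H(R) = -4 + 2*R (H(R) = -4 + (R + R) = -4 + 2*R)
V(F, L) = F*(-4 + L + 2*I*√5) (V(F, L) = F*(L + (-4 + 2*√(-5))) = F*(L + (-4 + 2*(I*√5))) = F*(L + (-4 + 2*I*√5)) = F*(-4 + L + 2*I*√5))
-124 - V(-34, z(4, 0)) = -124 - (-34)*(-4 + 4*0 + 2*I*√5) = -124 - (-34)*(-4 + 0 + 2*I*√5) = -124 - (-34)*(-4 + 2*I*√5) = -124 - (136 - 68*I*√5) = -124 + (-136 + 68*I*√5) = -260 + 68*I*√5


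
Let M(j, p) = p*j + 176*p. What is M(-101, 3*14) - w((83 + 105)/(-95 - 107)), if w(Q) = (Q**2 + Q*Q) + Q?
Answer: 32124972/10201 ≈ 3149.2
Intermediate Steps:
w(Q) = Q + 2*Q**2 (w(Q) = (Q**2 + Q**2) + Q = 2*Q**2 + Q = Q + 2*Q**2)
M(j, p) = 176*p + j*p (M(j, p) = j*p + 176*p = 176*p + j*p)
M(-101, 3*14) - w((83 + 105)/(-95 - 107)) = (3*14)*(176 - 101) - (83 + 105)/(-95 - 107)*(1 + 2*((83 + 105)/(-95 - 107))) = 42*75 - 188/(-202)*(1 + 2*(188/(-202))) = 3150 - 188*(-1/202)*(1 + 2*(188*(-1/202))) = 3150 - (-94)*(1 + 2*(-94/101))/101 = 3150 - (-94)*(1 - 188/101)/101 = 3150 - (-94)*(-87)/(101*101) = 3150 - 1*8178/10201 = 3150 - 8178/10201 = 32124972/10201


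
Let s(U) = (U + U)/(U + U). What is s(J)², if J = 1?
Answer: 1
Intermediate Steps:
s(U) = 1 (s(U) = (2*U)/((2*U)) = (2*U)*(1/(2*U)) = 1)
s(J)² = 1² = 1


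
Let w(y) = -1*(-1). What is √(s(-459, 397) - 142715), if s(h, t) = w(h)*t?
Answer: I*√142318 ≈ 377.25*I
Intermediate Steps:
w(y) = 1
s(h, t) = t (s(h, t) = 1*t = t)
√(s(-459, 397) - 142715) = √(397 - 142715) = √(-142318) = I*√142318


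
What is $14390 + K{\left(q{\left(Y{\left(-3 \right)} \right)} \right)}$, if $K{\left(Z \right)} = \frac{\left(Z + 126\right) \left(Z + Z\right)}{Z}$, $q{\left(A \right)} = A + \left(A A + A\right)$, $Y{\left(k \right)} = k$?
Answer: $14648$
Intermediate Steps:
$q{\left(A \right)} = A^{2} + 2 A$ ($q{\left(A \right)} = A + \left(A^{2} + A\right) = A + \left(A + A^{2}\right) = A^{2} + 2 A$)
$K{\left(Z \right)} = 252 + 2 Z$ ($K{\left(Z \right)} = \frac{\left(126 + Z\right) 2 Z}{Z} = \frac{2 Z \left(126 + Z\right)}{Z} = 252 + 2 Z$)
$14390 + K{\left(q{\left(Y{\left(-3 \right)} \right)} \right)} = 14390 + \left(252 + 2 \left(- 3 \left(2 - 3\right)\right)\right) = 14390 + \left(252 + 2 \left(\left(-3\right) \left(-1\right)\right)\right) = 14390 + \left(252 + 2 \cdot 3\right) = 14390 + \left(252 + 6\right) = 14390 + 258 = 14648$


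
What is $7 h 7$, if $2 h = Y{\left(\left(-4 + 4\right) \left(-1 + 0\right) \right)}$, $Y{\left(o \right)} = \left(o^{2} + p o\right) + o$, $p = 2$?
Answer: $0$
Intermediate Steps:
$Y{\left(o \right)} = o^{2} + 3 o$ ($Y{\left(o \right)} = \left(o^{2} + 2 o\right) + o = o^{2} + 3 o$)
$h = 0$ ($h = \frac{\left(-4 + 4\right) \left(-1 + 0\right) \left(3 + \left(-4 + 4\right) \left(-1 + 0\right)\right)}{2} = \frac{0 \left(-1\right) \left(3 + 0 \left(-1\right)\right)}{2} = \frac{0 \left(3 + 0\right)}{2} = \frac{0 \cdot 3}{2} = \frac{1}{2} \cdot 0 = 0$)
$7 h 7 = 7 \cdot 0 \cdot 7 = 0 \cdot 7 = 0$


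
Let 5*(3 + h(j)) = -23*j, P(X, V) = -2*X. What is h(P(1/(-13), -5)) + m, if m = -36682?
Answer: -2384571/65 ≈ -36686.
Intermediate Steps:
h(j) = -3 - 23*j/5 (h(j) = -3 + (-23*j)/5 = -3 - 23*j/5)
h(P(1/(-13), -5)) + m = (-3 - (-46)/(5*(-13))) - 36682 = (-3 - (-46)*(-1)/(5*13)) - 36682 = (-3 - 23/5*2/13) - 36682 = (-3 - 46/65) - 36682 = -241/65 - 36682 = -2384571/65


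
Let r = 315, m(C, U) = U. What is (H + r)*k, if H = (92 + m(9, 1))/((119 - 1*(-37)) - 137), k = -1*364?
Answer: -2212392/19 ≈ -1.1644e+5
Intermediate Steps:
k = -364
H = 93/19 (H = (92 + 1)/((119 - 1*(-37)) - 137) = 93/((119 + 37) - 137) = 93/(156 - 137) = 93/19 ≈ 4.8947)
(H + r)*k = (93/19 + 315)*(-364) = (6078/19)*(-364) = -2212392/19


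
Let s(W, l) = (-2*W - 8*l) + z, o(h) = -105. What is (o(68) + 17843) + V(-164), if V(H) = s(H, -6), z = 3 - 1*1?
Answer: 18116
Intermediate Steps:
z = 2 (z = 3 - 1 = 2)
s(W, l) = 2 - 8*l - 2*W (s(W, l) = (-2*W - 8*l) + 2 = (-8*l - 2*W) + 2 = 2 - 8*l - 2*W)
V(H) = 50 - 2*H (V(H) = 2 - 8*(-6) - 2*H = 2 + 48 - 2*H = 50 - 2*H)
(o(68) + 17843) + V(-164) = (-105 + 17843) + (50 - 2*(-164)) = 17738 + (50 + 328) = 17738 + 378 = 18116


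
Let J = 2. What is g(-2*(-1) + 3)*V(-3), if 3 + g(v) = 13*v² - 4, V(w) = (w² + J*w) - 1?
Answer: 636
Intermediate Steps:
V(w) = -1 + w² + 2*w (V(w) = (w² + 2*w) - 1 = -1 + w² + 2*w)
g(v) = -7 + 13*v² (g(v) = -3 + (13*v² - 4) = -3 + (-4 + 13*v²) = -7 + 13*v²)
g(-2*(-1) + 3)*V(-3) = (-7 + 13*(-2*(-1) + 3)²)*(-1 + (-3)² + 2*(-3)) = (-7 + 13*(2 + 3)²)*(-1 + 9 - 6) = (-7 + 13*5²)*2 = (-7 + 13*25)*2 = (-7 + 325)*2 = 318*2 = 636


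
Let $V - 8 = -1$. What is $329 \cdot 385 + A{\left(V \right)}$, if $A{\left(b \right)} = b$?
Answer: $126672$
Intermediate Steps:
$V = 7$ ($V = 8 - 1 = 7$)
$329 \cdot 385 + A{\left(V \right)} = 329 \cdot 385 + 7 = 126665 + 7 = 126672$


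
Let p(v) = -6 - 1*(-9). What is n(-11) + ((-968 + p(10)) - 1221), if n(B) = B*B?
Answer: -2065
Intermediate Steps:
p(v) = 3 (p(v) = -6 + 9 = 3)
n(B) = B**2
n(-11) + ((-968 + p(10)) - 1221) = (-11)**2 + ((-968 + 3) - 1221) = 121 + (-965 - 1221) = 121 - 2186 = -2065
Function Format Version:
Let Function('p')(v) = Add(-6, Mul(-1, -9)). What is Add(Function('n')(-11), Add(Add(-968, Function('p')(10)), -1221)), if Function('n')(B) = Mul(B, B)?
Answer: -2065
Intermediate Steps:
Function('p')(v) = 3 (Function('p')(v) = Add(-6, 9) = 3)
Function('n')(B) = Pow(B, 2)
Add(Function('n')(-11), Add(Add(-968, Function('p')(10)), -1221)) = Add(Pow(-11, 2), Add(Add(-968, 3), -1221)) = Add(121, Add(-965, -1221)) = Add(121, -2186) = -2065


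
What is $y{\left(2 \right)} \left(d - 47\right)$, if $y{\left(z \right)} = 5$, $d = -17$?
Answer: $-320$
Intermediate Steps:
$y{\left(2 \right)} \left(d - 47\right) = 5 \left(-17 - 47\right) = 5 \left(-64\right) = -320$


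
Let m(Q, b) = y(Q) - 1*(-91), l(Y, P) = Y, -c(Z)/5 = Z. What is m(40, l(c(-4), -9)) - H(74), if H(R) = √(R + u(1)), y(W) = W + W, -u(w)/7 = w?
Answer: 171 - √67 ≈ 162.81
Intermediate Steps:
c(Z) = -5*Z
u(w) = -7*w
y(W) = 2*W
H(R) = √(-7 + R) (H(R) = √(R - 7*1) = √(R - 7) = √(-7 + R))
m(Q, b) = 91 + 2*Q (m(Q, b) = 2*Q - 1*(-91) = 2*Q + 91 = 91 + 2*Q)
m(40, l(c(-4), -9)) - H(74) = (91 + 2*40) - √(-7 + 74) = (91 + 80) - √67 = 171 - √67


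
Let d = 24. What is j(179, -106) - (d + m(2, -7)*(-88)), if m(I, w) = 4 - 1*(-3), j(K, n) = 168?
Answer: 760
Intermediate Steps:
m(I, w) = 7 (m(I, w) = 4 + 3 = 7)
j(179, -106) - (d + m(2, -7)*(-88)) = 168 - (24 + 7*(-88)) = 168 - (24 - 616) = 168 - 1*(-592) = 168 + 592 = 760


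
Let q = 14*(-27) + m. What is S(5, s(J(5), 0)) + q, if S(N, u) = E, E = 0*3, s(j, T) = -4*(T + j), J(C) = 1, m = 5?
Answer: -373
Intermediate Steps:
s(j, T) = -4*T - 4*j
E = 0
S(N, u) = 0
q = -373 (q = 14*(-27) + 5 = -378 + 5 = -373)
S(5, s(J(5), 0)) + q = 0 - 373 = -373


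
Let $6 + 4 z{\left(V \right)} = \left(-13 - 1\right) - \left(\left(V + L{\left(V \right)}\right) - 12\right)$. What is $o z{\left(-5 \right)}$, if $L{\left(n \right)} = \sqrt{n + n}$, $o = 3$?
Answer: $- \frac{9}{4} - \frac{3 i \sqrt{10}}{4} \approx -2.25 - 2.3717 i$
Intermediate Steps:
$L{\left(n \right)} = \sqrt{2} \sqrt{n}$ ($L{\left(n \right)} = \sqrt{2 n} = \sqrt{2} \sqrt{n}$)
$z{\left(V \right)} = -2 - \frac{V}{4} - \frac{\sqrt{2} \sqrt{V}}{4}$ ($z{\left(V \right)} = - \frac{3}{2} + \frac{\left(-13 - 1\right) - \left(\left(V + \sqrt{2} \sqrt{V}\right) - 12\right)}{4} = - \frac{3}{2} + \frac{\left(-13 - 1\right) - \left(-12 + V + \sqrt{2} \sqrt{V}\right)}{4} = - \frac{3}{2} + \frac{-14 - \left(-12 + V + \sqrt{2} \sqrt{V}\right)}{4} = - \frac{3}{2} + \frac{-2 - V - \sqrt{2} \sqrt{V}}{4} = - \frac{3}{2} - \left(\frac{1}{2} + \frac{V}{4} + \frac{\sqrt{2} \sqrt{V}}{4}\right) = -2 - \frac{V}{4} - \frac{\sqrt{2} \sqrt{V}}{4}$)
$o z{\left(-5 \right)} = 3 \left(-2 - - \frac{5}{4} - \frac{\sqrt{2} \sqrt{-5}}{4}\right) = 3 \left(-2 + \frac{5}{4} - \frac{\sqrt{2} i \sqrt{5}}{4}\right) = 3 \left(-2 + \frac{5}{4} - \frac{i \sqrt{10}}{4}\right) = 3 \left(- \frac{3}{4} - \frac{i \sqrt{10}}{4}\right) = - \frac{9}{4} - \frac{3 i \sqrt{10}}{4}$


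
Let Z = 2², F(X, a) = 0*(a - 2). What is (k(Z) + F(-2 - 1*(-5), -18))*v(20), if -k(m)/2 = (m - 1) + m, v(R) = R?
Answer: -280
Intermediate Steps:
F(X, a) = 0 (F(X, a) = 0*(-2 + a) = 0)
Z = 4
k(m) = 2 - 4*m (k(m) = -2*((m - 1) + m) = -2*((-1 + m) + m) = -2*(-1 + 2*m) = 2 - 4*m)
(k(Z) + F(-2 - 1*(-5), -18))*v(20) = ((2 - 4*4) + 0)*20 = ((2 - 16) + 0)*20 = (-14 + 0)*20 = -14*20 = -280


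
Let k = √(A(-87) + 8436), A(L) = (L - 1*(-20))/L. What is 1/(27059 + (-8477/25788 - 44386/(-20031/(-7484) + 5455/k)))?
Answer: 17736142258657682127600389772/480147892268263534569785706025547 + 61351658833677848578560*√63857913/480147892268263534569785706025547 ≈ 3.7960e-5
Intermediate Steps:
A(L) = (20 + L)/L (A(L) = (L + 20)/L = (20 + L)/L)
k = √63857913/87 (k = √((20 - 87)/(-87) + 8436) = √(-1/87*(-67) + 8436) = √(67/87 + 8436) = √(733999/87) = √63857913/87 ≈ 91.852)
1/(27059 + (-8477/25788 - 44386/(-20031/(-7484) + 5455/k))) = 1/(27059 + (-8477/25788 - 44386/(-20031/(-7484) + 5455/((√63857913/87))))) = 1/(27059 + (-8477*1/25788 - 44386/(-20031*(-1/7484) + 5455*(√63857913/733999)))) = 1/(27059 + (-1211/3684 - 44386/(20031/7484 + 5455*√63857913/733999))) = 1/(99684145/3684 - 44386/(20031/7484 + 5455*√63857913/733999))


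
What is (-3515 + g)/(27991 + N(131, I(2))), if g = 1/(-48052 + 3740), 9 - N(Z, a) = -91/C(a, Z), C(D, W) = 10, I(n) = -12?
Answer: -778783405/6205696196 ≈ -0.12549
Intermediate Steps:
N(Z, a) = 181/10 (N(Z, a) = 9 - (-91)/10 = 9 - 1*(-91/10) = 9 + 91/10 = 181/10)
g = -1/44312 (g = 1/(-44312) = -1/44312 ≈ -2.2567e-5)
(-3515 + g)/(27991 + N(131, I(2))) = (-3515 - 1/44312)/(27991 + 181/10) = -155756681/(44312*280091/10) = -155756681/44312*10/280091 = -778783405/6205696196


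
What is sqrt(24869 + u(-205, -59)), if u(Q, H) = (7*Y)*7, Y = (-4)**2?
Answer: sqrt(25653) ≈ 160.17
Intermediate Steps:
Y = 16
u(Q, H) = 784 (u(Q, H) = (7*16)*7 = 112*7 = 784)
sqrt(24869 + u(-205, -59)) = sqrt(24869 + 784) = sqrt(25653)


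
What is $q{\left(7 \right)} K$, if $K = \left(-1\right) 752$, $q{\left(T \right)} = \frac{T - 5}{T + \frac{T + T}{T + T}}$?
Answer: $-188$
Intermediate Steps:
$q{\left(T \right)} = \frac{-5 + T}{1 + T}$ ($q{\left(T \right)} = \frac{-5 + T}{T + \frac{2 T}{2 T}} = \frac{-5 + T}{T + 2 T \frac{1}{2 T}} = \frac{-5 + T}{T + 1} = \frac{-5 + T}{1 + T}$)
$K = -752$
$q{\left(7 \right)} K = \frac{-5 + 7}{1 + 7} \left(-752\right) = \frac{1}{8} \cdot 2 \left(-752\right) = \frac{1}{4} \left(-752\right) = -188$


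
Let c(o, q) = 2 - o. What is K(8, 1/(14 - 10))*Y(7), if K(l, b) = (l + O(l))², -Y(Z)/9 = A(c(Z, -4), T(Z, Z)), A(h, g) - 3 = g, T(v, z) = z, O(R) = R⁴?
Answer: -1515853440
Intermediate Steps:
A(h, g) = 3 + g
Y(Z) = -27 - 9*Z (Y(Z) = -9*(3 + Z) = -27 - 9*Z)
K(l, b) = (l + l⁴)²
K(8, 1/(14 - 10))*Y(7) = (8²*(1 + 8³)²)*(-27 - 9*7) = (64*(1 + 512)²)*(-27 - 63) = (64*513²)*(-90) = (64*263169)*(-90) = 16842816*(-90) = -1515853440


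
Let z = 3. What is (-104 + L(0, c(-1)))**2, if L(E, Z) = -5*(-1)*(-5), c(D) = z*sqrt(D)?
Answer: 16641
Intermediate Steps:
c(D) = 3*sqrt(D)
L(E, Z) = -25 (L(E, Z) = 5*(-5) = -25)
(-104 + L(0, c(-1)))**2 = (-104 - 25)**2 = (-129)**2 = 16641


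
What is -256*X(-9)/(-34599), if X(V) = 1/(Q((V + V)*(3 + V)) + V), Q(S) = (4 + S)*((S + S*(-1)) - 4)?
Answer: -256/15811743 ≈ -1.6190e-5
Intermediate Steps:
Q(S) = -16 - 4*S (Q(S) = (4 + S)*((S - S) - 4) = (4 + S)*(0 - 4) = (4 + S)*(-4) = -16 - 4*S)
X(V) = 1/(-16 + V - 8*V*(3 + V)) (X(V) = 1/((-16 - 4*(V + V)*(3 + V)) + V) = 1/((-16 - 4*2*V*(3 + V)) + V) = 1/((-16 - 8*V*(3 + V)) + V) = 1/(-16 + V - 8*V*(3 + V)))
-256*X(-9)/(-34599) = -(-256)/(16 - 1*(-9) + 8*(-9)*(3 - 9))/(-34599) = -(-256)/(16 + 9 + 8*(-9)*(-6))*(-1/34599) = -(-256)/(16 + 9 + 432)*(-1/34599) = -(-256)/457*(-1/34599) = -256*(-1/457)*(-1/34599) = (256/457)*(-1/34599) = -256/15811743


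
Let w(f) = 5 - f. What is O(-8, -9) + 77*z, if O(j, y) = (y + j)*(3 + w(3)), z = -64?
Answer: -5013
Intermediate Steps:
O(j, y) = 5*j + 5*y (O(j, y) = (y + j)*(3 + (5 - 1*3)) = (j + y)*(3 + (5 - 3)) = (j + y)*(3 + 2) = (j + y)*5 = 5*j + 5*y)
O(-8, -9) + 77*z = (5*(-8) + 5*(-9)) + 77*(-64) = (-40 - 45) - 4928 = -85 - 4928 = -5013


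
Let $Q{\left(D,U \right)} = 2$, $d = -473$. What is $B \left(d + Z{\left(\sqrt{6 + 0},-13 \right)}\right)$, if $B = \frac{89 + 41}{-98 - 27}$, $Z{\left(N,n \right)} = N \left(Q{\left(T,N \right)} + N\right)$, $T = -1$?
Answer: $\frac{12142}{25} - \frac{52 \sqrt{6}}{25} \approx 480.58$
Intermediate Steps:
$Z{\left(N,n \right)} = N \left(2 + N\right)$
$B = - \frac{26}{25}$ ($B = \frac{130}{-125} = 130 \left(- \frac{1}{125}\right) = - \frac{26}{25} \approx -1.04$)
$B \left(d + Z{\left(\sqrt{6 + 0},-13 \right)}\right) = - \frac{26 \left(-473 + \sqrt{6 + 0} \left(2 + \sqrt{6 + 0}\right)\right)}{25} = - \frac{26 \left(-473 + \sqrt{6} \left(2 + \sqrt{6}\right)\right)}{25} = \frac{12298}{25} - \frac{26 \sqrt{6} \left(2 + \sqrt{6}\right)}{25}$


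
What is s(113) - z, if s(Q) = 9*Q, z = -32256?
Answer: 33273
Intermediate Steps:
s(113) - z = 9*113 - 1*(-32256) = 1017 + 32256 = 33273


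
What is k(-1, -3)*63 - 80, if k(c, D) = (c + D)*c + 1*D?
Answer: -17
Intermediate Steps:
k(c, D) = D + c*(D + c) (k(c, D) = (D + c)*c + D = c*(D + c) + D = D + c*(D + c))
k(-1, -3)*63 - 80 = (-3 + (-1)² - 3*(-1))*63 - 80 = (-3 + 1 + 3)*63 - 80 = 1*63 - 80 = 63 - 80 = -17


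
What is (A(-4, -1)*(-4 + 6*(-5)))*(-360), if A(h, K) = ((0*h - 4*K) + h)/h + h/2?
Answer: -24480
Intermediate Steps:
A(h, K) = h/2 + (h - 4*K)/h (A(h, K) = ((0 - 4*K) + h)/h + h*(1/2) = (-4*K + h)/h + h/2 = (h - 4*K)/h + h/2 = h/2 + (h - 4*K)/h)
(A(-4, -1)*(-4 + 6*(-5)))*(-360) = ((1 + (1/2)*(-4) - 4*(-1)/(-4))*(-4 + 6*(-5)))*(-360) = ((1 - 2 - 4*(-1)*(-1/4))*(-4 - 30))*(-360) = ((1 - 2 - 1)*(-34))*(-360) = -2*(-34)*(-360) = 68*(-360) = -24480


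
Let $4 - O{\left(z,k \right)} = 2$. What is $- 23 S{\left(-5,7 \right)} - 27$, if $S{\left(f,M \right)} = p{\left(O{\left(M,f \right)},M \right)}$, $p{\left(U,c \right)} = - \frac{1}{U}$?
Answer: $- \frac{31}{2} \approx -15.5$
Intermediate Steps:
$O{\left(z,k \right)} = 2$ ($O{\left(z,k \right)} = 4 - 2 = 2$)
$S{\left(f,M \right)} = - \frac{1}{2}$
$- 23 S{\left(-5,7 \right)} - 27 = \left(-23\right) \left(- \frac{1}{2}\right) - 27 = \frac{23}{2} - 27 = - \frac{31}{2}$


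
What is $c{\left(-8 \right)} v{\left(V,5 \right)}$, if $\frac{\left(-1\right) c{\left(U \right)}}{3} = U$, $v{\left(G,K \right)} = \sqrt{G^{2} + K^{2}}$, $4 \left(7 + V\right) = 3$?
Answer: $30 \sqrt{41} \approx 192.09$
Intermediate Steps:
$V = - \frac{25}{4}$ ($V = -7 + \frac{1}{4} \cdot 3 = -7 + \frac{3}{4} = - \frac{25}{4} \approx -6.25$)
$c{\left(U \right)} = - 3 U$
$c{\left(-8 \right)} v{\left(V,5 \right)} = \left(-3\right) \left(-8\right) \sqrt{\left(- \frac{25}{4}\right)^{2} + 5^{2}} = 24 \sqrt{\frac{625}{16} + 25} = 24 \sqrt{\frac{1025}{16}} = 24 \frac{5 \sqrt{41}}{4} = 30 \sqrt{41}$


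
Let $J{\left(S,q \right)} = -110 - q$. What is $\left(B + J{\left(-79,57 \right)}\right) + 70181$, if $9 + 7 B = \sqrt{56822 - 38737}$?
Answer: $\frac{490089}{7} + \frac{\sqrt{18085}}{7} \approx 70032.0$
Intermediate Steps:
$B = - \frac{9}{7} + \frac{\sqrt{18085}}{7}$ ($B = - \frac{9}{7} + \frac{\sqrt{56822 - 38737}}{7} = - \frac{9}{7} + \frac{\sqrt{18085}}{7} \approx 17.926$)
$\left(B + J{\left(-79,57 \right)}\right) + 70181 = \left(\left(- \frac{9}{7} + \frac{\sqrt{18085}}{7}\right) - 167\right) + 70181 = \left(- \frac{1178}{7} + \frac{\sqrt{18085}}{7}\right) + 70181 = \frac{490089}{7} + \frac{\sqrt{18085}}{7}$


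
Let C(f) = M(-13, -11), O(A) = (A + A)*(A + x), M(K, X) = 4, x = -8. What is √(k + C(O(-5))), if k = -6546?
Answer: I*√6542 ≈ 80.883*I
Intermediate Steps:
O(A) = 2*A*(-8 + A) (O(A) = (A + A)*(A - 8) = (2*A)*(-8 + A) = 2*A*(-8 + A))
C(f) = 4
√(k + C(O(-5))) = √(-6546 + 4) = √(-6542) = I*√6542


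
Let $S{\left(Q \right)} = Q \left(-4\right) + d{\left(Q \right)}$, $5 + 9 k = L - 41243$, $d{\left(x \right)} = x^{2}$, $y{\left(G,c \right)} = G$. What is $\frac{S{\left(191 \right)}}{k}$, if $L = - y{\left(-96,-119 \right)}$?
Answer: $- \frac{321453}{41152} \approx -7.8114$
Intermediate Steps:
$L = 96$ ($L = \left(-1\right) \left(-96\right) = 96$)
$k = - \frac{41152}{9}$ ($k = - \frac{5}{9} + \frac{96 - 41243}{9} = - \frac{5}{9} + \frac{1}{9} \left(-41147\right) = - \frac{5}{9} - \frac{41147}{9} = - \frac{41152}{9} \approx -4572.4$)
$S{\left(Q \right)} = Q^{2} - 4 Q$ ($S{\left(Q \right)} = Q \left(-4\right) + Q^{2} = - 4 Q + Q^{2} = Q^{2} - 4 Q$)
$\frac{S{\left(191 \right)}}{k} = \frac{191 \left(-4 + 191\right)}{- \frac{41152}{9}} = 191 \cdot 187 \left(- \frac{9}{41152}\right) = 35717 \left(- \frac{9}{41152}\right) = - \frac{321453}{41152}$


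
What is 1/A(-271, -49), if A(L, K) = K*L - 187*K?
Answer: 1/22442 ≈ 4.4559e-5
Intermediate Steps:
A(L, K) = -187*K + K*L
1/A(-271, -49) = 1/(-49*(-187 - 271)) = 1/(-49*(-458)) = 1/22442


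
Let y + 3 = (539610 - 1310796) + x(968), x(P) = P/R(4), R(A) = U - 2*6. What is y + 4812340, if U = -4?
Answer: 8082181/2 ≈ 4.0411e+6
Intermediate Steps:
R(A) = -16 (R(A) = -4 - 2*6 = -4 - 12 = -16)
x(P) = -P/16 (x(P) = P/(-16) = P*(-1/16) = -P/16)
y = -1542499/2 (y = -3 + ((539610 - 1310796) - 1/16*968) = -3 + (-771186 - 121/2) = -3 - 1542493/2 = -1542499/2 ≈ -7.7125e+5)
y + 4812340 = -1542499/2 + 4812340 = 8082181/2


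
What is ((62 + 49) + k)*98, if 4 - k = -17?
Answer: 12936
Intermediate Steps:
k = 21 (k = 4 - 1*(-17) = 4 + 17 = 21)
((62 + 49) + k)*98 = ((62 + 49) + 21)*98 = (111 + 21)*98 = 132*98 = 12936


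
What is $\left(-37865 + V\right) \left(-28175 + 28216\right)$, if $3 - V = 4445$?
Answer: $-1734587$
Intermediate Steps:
$V = -4442$ ($V = 3 - 4445 = -4442$)
$\left(-37865 + V\right) \left(-28175 + 28216\right) = \left(-37865 - 4442\right) \left(-28175 + 28216\right) = \left(-42307\right) 41 = -1734587$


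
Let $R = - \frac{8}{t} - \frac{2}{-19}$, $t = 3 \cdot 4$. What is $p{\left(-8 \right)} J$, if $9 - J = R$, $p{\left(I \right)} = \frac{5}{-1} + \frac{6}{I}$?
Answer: $- \frac{12535}{228} \approx -54.978$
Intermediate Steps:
$t = 12$
$p{\left(I \right)} = -5 + \frac{6}{I}$ ($p{\left(I \right)} = 5 \left(-1\right) + \frac{6}{I} = -5 + \frac{6}{I}$)
$R = - \frac{32}{57}$ ($R = - \frac{8}{12} - \frac{2}{-19} = \left(-8\right) \frac{1}{12} - - \frac{2}{19} = - \frac{2}{3} + \frac{2}{19} = - \frac{32}{57} \approx -0.5614$)
$J = \frac{545}{57}$ ($J = 9 - - \frac{32}{57} = 9 + \frac{32}{57} = \frac{545}{57} \approx 9.5614$)
$p{\left(-8 \right)} J = \left(-5 + \frac{6}{-8}\right) \frac{545}{57} = \left(-5 + 6 \left(- \frac{1}{8}\right)\right) \frac{545}{57} = \left(-5 - \frac{3}{4}\right) \frac{545}{57} = \left(- \frac{23}{4}\right) \frac{545}{57} = - \frac{12535}{228}$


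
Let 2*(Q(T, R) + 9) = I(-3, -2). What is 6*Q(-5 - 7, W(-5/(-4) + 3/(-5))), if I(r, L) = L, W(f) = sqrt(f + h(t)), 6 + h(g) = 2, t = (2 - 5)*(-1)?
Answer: -60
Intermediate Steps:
t = 3 (t = -3*(-1) = 3)
h(g) = -4 (h(g) = -6 + 2 = -4)
W(f) = sqrt(-4 + f) (W(f) = sqrt(f - 4) = sqrt(-4 + f))
Q(T, R) = -10 (Q(T, R) = -9 + (1/2)*(-2) = -9 - 1 = -10)
6*Q(-5 - 7, W(-5/(-4) + 3/(-5))) = 6*(-10) = -60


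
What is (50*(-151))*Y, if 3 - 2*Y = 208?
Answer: 773875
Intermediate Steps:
Y = -205/2 (Y = 3/2 - ½*208 = 3/2 - 104 = -205/2 ≈ -102.50)
(50*(-151))*Y = (50*(-151))*(-205/2) = -7550*(-205/2) = 773875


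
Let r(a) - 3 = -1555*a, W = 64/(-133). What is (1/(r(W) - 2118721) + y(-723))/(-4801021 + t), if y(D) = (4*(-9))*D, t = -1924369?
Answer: -7331826643139/1894474934239860 ≈ -0.0038701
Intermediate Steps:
W = -64/133 (W = 64*(-1/133) = -64/133 ≈ -0.48120)
r(a) = 3 - 1555*a
y(D) = -36*D
(1/(r(W) - 2118721) + y(-723))/(-4801021 + t) = (1/((3 - 1555*(-64/133)) - 2118721) - 36*(-723))/(-4801021 - 1924369) = (1/((3 + 99520/133) - 2118721) + 26028)/(-6725390) = (1/(99919/133 - 2118721) + 26028)*(-1/6725390) = (1/(-281689974/133) + 26028)*(-1/6725390) = (-133/281689974 + 26028)*(-1/6725390) = (7331826643139/281689974)*(-1/6725390) = -7331826643139/1894474934239860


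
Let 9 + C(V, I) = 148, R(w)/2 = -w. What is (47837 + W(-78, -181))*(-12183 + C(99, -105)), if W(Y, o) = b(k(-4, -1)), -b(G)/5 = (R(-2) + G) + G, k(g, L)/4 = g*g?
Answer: -568199788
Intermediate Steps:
R(w) = -2*w (R(w) = 2*(-w) = -2*w)
k(g, L) = 4*g² (k(g, L) = 4*(g*g) = 4*g²)
b(G) = -20 - 10*G (b(G) = -5*((-2*(-2) + G) + G) = -5*((4 + G) + G) = -5*(4 + 2*G) = -20 - 10*G)
W(Y, o) = -660 (W(Y, o) = -20 - 40*(-4)² = -20 - 40*16 = -20 - 10*64 = -20 - 640 = -660)
C(V, I) = 139 (C(V, I) = -9 + 148 = 139)
(47837 + W(-78, -181))*(-12183 + C(99, -105)) = (47837 - 660)*(-12183 + 139) = 47177*(-12044) = -568199788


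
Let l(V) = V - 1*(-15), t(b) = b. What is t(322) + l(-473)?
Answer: -136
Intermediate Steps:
l(V) = 15 + V (l(V) = V + 15 = 15 + V)
t(322) + l(-473) = 322 + (15 - 473) = 322 - 458 = -136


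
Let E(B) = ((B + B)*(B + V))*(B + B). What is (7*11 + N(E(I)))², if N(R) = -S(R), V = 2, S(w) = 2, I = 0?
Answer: 5625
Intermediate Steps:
E(B) = 4*B²*(2 + B) (E(B) = ((B + B)*(B + 2))*(B + B) = ((2*B)*(2 + B))*(2*B) = (2*B*(2 + B))*(2*B) = 4*B²*(2 + B))
N(R) = -2 (N(R) = -1*2 = -2)
(7*11 + N(E(I)))² = (7*11 - 2)² = (77 - 2)² = 75² = 5625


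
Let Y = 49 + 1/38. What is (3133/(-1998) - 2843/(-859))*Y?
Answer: 206245623/2415508 ≈ 85.384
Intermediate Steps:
Y = 1863/38 (Y = 49 + 1/38 = 1863/38 ≈ 49.026)
(3133/(-1998) - 2843/(-859))*Y = (3133/(-1998) - 2843/(-859))*(1863/38) = (3133*(-1/1998) - 2843*(-1/859))*(1863/38) = (-3133/1998 + 2843/859)*(1863/38) = (2989067/1716282)*(1863/38) = 206245623/2415508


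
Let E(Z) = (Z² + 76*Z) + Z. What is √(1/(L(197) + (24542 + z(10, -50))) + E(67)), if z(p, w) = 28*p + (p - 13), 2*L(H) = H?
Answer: √23961070766470/49835 ≈ 98.224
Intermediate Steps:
L(H) = H/2
E(Z) = Z² + 77*Z
z(p, w) = -13 + 29*p (z(p, w) = 28*p + (-13 + p) = -13 + 29*p)
√(1/(L(197) + (24542 + z(10, -50))) + E(67)) = √(1/((½)*197 + (24542 + (-13 + 29*10))) + 67*(77 + 67)) = √(1/(197/2 + (24542 + (-13 + 290))) + 67*144) = √(1/(197/2 + (24542 + 277)) + 9648) = √(1/(197/2 + 24819) + 9648) = √(1/(49835/2) + 9648) = √(2/49835 + 9648) = √(480808082/49835) = √23961070766470/49835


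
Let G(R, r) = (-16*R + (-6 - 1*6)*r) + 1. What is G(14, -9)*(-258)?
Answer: 29670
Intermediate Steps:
G(R, r) = 1 - 16*R - 12*r (G(R, r) = (-16*R + (-6 - 6)*r) + 1 = (-16*R - 12*r) + 1 = 1 - 16*R - 12*r)
G(14, -9)*(-258) = (1 - 16*14 - 12*(-9))*(-258) = (1 - 224 + 108)*(-258) = -115*(-258) = 29670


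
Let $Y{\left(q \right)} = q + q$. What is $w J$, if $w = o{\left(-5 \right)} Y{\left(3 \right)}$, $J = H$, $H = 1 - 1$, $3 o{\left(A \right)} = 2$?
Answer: $0$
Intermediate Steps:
$Y{\left(q \right)} = 2 q$
$o{\left(A \right)} = \frac{2}{3}$ ($o{\left(A \right)} = \frac{1}{3} \cdot 2 = \frac{2}{3}$)
$H = 0$
$J = 0$
$w = 4$ ($w = \frac{2 \cdot 2 \cdot 3}{3} = \frac{2}{3} \cdot 6 = 4$)
$w J = 4 \cdot 0 = 0$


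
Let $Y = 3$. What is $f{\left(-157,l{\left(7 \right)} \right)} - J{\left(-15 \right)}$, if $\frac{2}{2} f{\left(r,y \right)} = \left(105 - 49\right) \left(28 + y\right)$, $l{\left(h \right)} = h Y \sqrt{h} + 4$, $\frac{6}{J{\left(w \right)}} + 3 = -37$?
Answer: $\frac{35843}{20} + 1176 \sqrt{7} \approx 4903.6$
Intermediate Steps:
$J{\left(w \right)} = - \frac{3}{20}$ ($J{\left(w \right)} = \frac{6}{-3 - 37} = \frac{6}{-40} = 6 \left(- \frac{1}{40}\right) = - \frac{3}{20}$)
$l{\left(h \right)} = 4 + 3 h^{\frac{3}{2}}$ ($l{\left(h \right)} = h 3 \sqrt{h} + 4 = 3 h^{\frac{3}{2}} + 4 = 4 + 3 h^{\frac{3}{2}}$)
$f{\left(r,y \right)} = 1568 + 56 y$ ($f{\left(r,y \right)} = \left(105 - 49\right) \left(28 + y\right) = 56 \left(28 + y\right) = 1568 + 56 y$)
$f{\left(-157,l{\left(7 \right)} \right)} - J{\left(-15 \right)} = \left(1568 + 56 \left(4 + 3 \cdot 7^{\frac{3}{2}}\right)\right) - - \frac{3}{20} = \left(1568 + 56 \left(4 + 3 \cdot 7 \sqrt{7}\right)\right) + \frac{3}{20} = \left(1568 + 56 \left(4 + 21 \sqrt{7}\right)\right) + \frac{3}{20} = \left(1568 + \left(224 + 1176 \sqrt{7}\right)\right) + \frac{3}{20} = \left(1792 + 1176 \sqrt{7}\right) + \frac{3}{20} = \frac{35843}{20} + 1176 \sqrt{7}$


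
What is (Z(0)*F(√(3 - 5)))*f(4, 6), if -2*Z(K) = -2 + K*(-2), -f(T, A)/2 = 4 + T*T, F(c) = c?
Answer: -40*I*√2 ≈ -56.569*I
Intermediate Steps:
f(T, A) = -8 - 2*T² (f(T, A) = -2*(4 + T*T) = -2*(4 + T²) = -8 - 2*T²)
Z(K) = 1 + K (Z(K) = -(-2 + K*(-2))/2 = -(-2 - 2*K)/2 = 1 + K)
(Z(0)*F(√(3 - 5)))*f(4, 6) = ((1 + 0)*√(3 - 5))*(-8 - 2*4²) = (1*√(-2))*(-8 - 2*16) = (1*(I*√2))*(-8 - 32) = (I*√2)*(-40) = -40*I*√2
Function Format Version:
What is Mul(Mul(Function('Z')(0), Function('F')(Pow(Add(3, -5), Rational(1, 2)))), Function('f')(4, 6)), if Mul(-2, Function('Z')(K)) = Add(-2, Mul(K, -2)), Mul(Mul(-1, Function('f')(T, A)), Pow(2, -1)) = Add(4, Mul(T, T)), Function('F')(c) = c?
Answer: Mul(-40, I, Pow(2, Rational(1, 2))) ≈ Mul(-56.569, I)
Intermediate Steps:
Function('f')(T, A) = Add(-8, Mul(-2, Pow(T, 2))) (Function('f')(T, A) = Mul(-2, Add(4, Mul(T, T))) = Mul(-2, Add(4, Pow(T, 2))) = Add(-8, Mul(-2, Pow(T, 2))))
Function('Z')(K) = Add(1, K) (Function('Z')(K) = Mul(Rational(-1, 2), Add(-2, Mul(K, -2))) = Mul(Rational(-1, 2), Add(-2, Mul(-2, K))) = Add(1, K))
Mul(Mul(Function('Z')(0), Function('F')(Pow(Add(3, -5), Rational(1, 2)))), Function('f')(4, 6)) = Mul(Mul(Add(1, 0), Pow(Add(3, -5), Rational(1, 2))), Add(-8, Mul(-2, Pow(4, 2)))) = Mul(Mul(1, Pow(-2, Rational(1, 2))), Add(-8, Mul(-2, 16))) = Mul(Mul(1, Mul(I, Pow(2, Rational(1, 2)))), Add(-8, -32)) = Mul(Mul(I, Pow(2, Rational(1, 2))), -40) = Mul(-40, I, Pow(2, Rational(1, 2)))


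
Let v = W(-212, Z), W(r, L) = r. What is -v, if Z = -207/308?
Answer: 212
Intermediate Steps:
Z = -207/308 (Z = -207*1/308 = -207/308 ≈ -0.67208)
v = -212
-v = -1*(-212) = 212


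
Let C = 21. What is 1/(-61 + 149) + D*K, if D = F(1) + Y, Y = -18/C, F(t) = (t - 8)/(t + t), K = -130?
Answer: 348927/616 ≈ 566.44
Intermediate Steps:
F(t) = (-8 + t)/(2*t) (F(t) = (-8 + t)/((2*t)) = (-8 + t)*(1/(2*t)) = (-8 + t)/(2*t))
Y = -6/7 (Y = -18/21 = -18*1/21 = -6/7 ≈ -0.85714)
D = -61/14 (D = (½)*(-8 + 1)/1 - 6/7 = (½)*1*(-7) - 6/7 = -7/2 - 6/7 = -61/14 ≈ -4.3571)
1/(-61 + 149) + D*K = 1/(-61 + 149) - 61/14*(-130) = 1/88 + 3965/7 = 348927/616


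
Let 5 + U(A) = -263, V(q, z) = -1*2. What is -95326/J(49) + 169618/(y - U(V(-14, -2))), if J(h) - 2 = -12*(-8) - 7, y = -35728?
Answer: -242549657/230490 ≈ -1052.3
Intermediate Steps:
V(q, z) = -2
U(A) = -268 (U(A) = -5 - 263 = -268)
J(h) = 91 (J(h) = 2 + (-12*(-8) - 7) = 2 + (96 - 7) = 2 + 89 = 91)
-95326/J(49) + 169618/(y - U(V(-14, -2))) = -95326/91 + 169618/(-35728 - 1*(-268)) = -95326*1/91 + 169618/(-35728 + 268) = -13618/13 + 169618/(-35460) = -13618/13 + 169618*(-1/35460) = -13618/13 - 84809/17730 = -242549657/230490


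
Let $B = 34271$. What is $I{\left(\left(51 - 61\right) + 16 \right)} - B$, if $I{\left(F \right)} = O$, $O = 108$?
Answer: $-34163$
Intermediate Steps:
$I{\left(F \right)} = 108$
$I{\left(\left(51 - 61\right) + 16 \right)} - B = 108 - 34271 = -34163$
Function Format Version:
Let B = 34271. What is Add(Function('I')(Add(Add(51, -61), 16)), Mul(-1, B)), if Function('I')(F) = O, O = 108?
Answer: -34163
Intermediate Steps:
Function('I')(F) = 108
Add(Function('I')(Add(Add(51, -61), 16)), Mul(-1, B)) = Add(108, Mul(-1, 34271)) = Add(108, -34271) = -34163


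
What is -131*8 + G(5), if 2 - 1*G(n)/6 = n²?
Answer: -1186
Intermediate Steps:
G(n) = 12 - 6*n²
-131*8 + G(5) = -131*8 + (12 - 6*5²) = -1048 + (12 - 6*25) = -1048 + (12 - 150) = -1048 - 138 = -1186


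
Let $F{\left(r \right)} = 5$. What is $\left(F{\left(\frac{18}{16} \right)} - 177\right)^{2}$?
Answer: $29584$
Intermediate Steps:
$\left(F{\left(\frac{18}{16} \right)} - 177\right)^{2} = \left(5 - 177\right)^{2} = \left(-172\right)^{2} = 29584$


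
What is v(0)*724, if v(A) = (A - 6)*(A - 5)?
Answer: 21720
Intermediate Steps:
v(A) = (-6 + A)*(-5 + A)
v(0)*724 = (30 + 0**2 - 11*0)*724 = (30 + 0 + 0)*724 = 30*724 = 21720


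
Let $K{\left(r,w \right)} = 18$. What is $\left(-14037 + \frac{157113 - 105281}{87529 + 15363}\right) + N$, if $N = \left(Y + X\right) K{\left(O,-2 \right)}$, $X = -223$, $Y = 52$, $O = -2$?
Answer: $- \frac{440236187}{25723} \approx -17115.0$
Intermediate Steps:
$N = -3078$ ($N = \left(52 - 223\right) 18 = \left(-171\right) 18 = -3078$)
$\left(-14037 + \frac{157113 - 105281}{87529 + 15363}\right) + N = \left(-14037 + \frac{157113 - 105281}{87529 + 15363}\right) - 3078 = \left(-14037 + \frac{51832}{102892}\right) - 3078 = \left(-14037 + 51832 \cdot \frac{1}{102892}\right) - 3078 = \left(-14037 + \frac{12958}{25723}\right) - 3078 = - \frac{361060793}{25723} - 3078 = - \frac{440236187}{25723}$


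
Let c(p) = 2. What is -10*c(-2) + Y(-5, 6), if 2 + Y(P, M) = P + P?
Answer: -32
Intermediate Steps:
Y(P, M) = -2 + 2*P (Y(P, M) = -2 + (P + P) = -2 + 2*P)
-10*c(-2) + Y(-5, 6) = -10*2 + (-2 + 2*(-5)) = -20 + (-2 - 10) = -20 - 12 = -32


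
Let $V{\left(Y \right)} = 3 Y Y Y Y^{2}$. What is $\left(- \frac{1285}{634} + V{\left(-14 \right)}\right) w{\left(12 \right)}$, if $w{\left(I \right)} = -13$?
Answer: $\frac{13298252929}{634} \approx 2.0975 \cdot 10^{7}$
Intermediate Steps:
$V{\left(Y \right)} = 3 Y^{5}$ ($V{\left(Y \right)} = 3 Y Y^{2} Y^{2} = 3 Y Y^{4} = 3 Y^{5}$)
$\left(- \frac{1285}{634} + V{\left(-14 \right)}\right) w{\left(12 \right)} = \left(- \frac{1285}{634} + 3 \left(-14\right)^{5}\right) \left(-13\right) = \left(\left(-1285\right) \frac{1}{634} + 3 \left(-537824\right)\right) \left(-13\right) = \left(- \frac{1285}{634} - 1613472\right) \left(-13\right) = \left(- \frac{1022942533}{634}\right) \left(-13\right) = \frac{13298252929}{634}$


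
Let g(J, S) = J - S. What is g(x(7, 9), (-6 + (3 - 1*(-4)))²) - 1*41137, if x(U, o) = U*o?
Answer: -41075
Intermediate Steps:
g(x(7, 9), (-6 + (3 - 1*(-4)))²) - 1*41137 = (7*9 - (-6 + (3 - 1*(-4)))²) - 1*41137 = (63 - (-6 + (3 + 4))²) - 41137 = (63 - (-6 + 7)²) - 41137 = (63 - 1*1²) - 41137 = (63 - 1*1) - 41137 = (63 - 1) - 41137 = 62 - 41137 = -41075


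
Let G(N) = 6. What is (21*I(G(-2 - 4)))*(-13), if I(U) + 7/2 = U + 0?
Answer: -1365/2 ≈ -682.50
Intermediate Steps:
I(U) = -7/2 + U (I(U) = -7/2 + (U + 0) = -7/2 + U)
(21*I(G(-2 - 4)))*(-13) = (21*(-7/2 + 6))*(-13) = (21*(5/2))*(-13) = (105/2)*(-13) = -1365/2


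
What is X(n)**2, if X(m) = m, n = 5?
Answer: 25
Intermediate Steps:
X(n)**2 = 5**2 = 25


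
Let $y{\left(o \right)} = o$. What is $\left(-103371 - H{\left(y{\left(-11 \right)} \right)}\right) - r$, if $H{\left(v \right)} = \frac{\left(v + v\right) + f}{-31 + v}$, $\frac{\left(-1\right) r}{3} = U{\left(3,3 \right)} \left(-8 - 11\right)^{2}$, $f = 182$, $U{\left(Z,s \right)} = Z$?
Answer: $- \frac{2102482}{21} \approx -1.0012 \cdot 10^{5}$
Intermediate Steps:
$r = -3249$ ($r = - 3 \cdot 3 \left(-8 - 11\right)^{2} = - 3 \cdot 3 \left(-19\right)^{2} = - 3 \cdot 3 \cdot 361 = \left(-3\right) 1083 = -3249$)
$H{\left(v \right)} = \frac{182 + 2 v}{-31 + v}$ ($H{\left(v \right)} = \frac{\left(v + v\right) + 182}{-31 + v} = \frac{2 v + 182}{-31 + v} = \frac{182 + 2 v}{-31 + v}$)
$\left(-103371 - H{\left(y{\left(-11 \right)} \right)}\right) - r = \left(-103371 - \frac{2 \left(91 - 11\right)}{-31 - 11}\right) - -3249 = \left(-103371 - 2 \frac{1}{-42} \cdot 80\right) + 3249 = \left(-103371 - 2 \left(- \frac{1}{42}\right) 80\right) + 3249 = \left(-103371 - - \frac{80}{21}\right) + 3249 = \left(-103371 + \frac{80}{21}\right) + 3249 = - \frac{2170711}{21} + 3249 = - \frac{2102482}{21}$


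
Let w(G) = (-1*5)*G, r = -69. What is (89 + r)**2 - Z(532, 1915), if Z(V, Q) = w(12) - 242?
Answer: 702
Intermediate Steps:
w(G) = -5*G
Z(V, Q) = -302 (Z(V, Q) = -5*12 - 242 = -60 - 242 = -302)
(89 + r)**2 - Z(532, 1915) = (89 - 69)**2 - 1*(-302) = 20**2 + 302 = 400 + 302 = 702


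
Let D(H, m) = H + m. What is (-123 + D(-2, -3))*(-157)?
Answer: 20096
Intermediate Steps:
(-123 + D(-2, -3))*(-157) = (-123 + (-2 - 3))*(-157) = (-123 - 5)*(-157) = -128*(-157) = 20096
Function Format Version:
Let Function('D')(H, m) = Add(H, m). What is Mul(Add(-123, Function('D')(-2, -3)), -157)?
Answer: 20096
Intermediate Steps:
Mul(Add(-123, Function('D')(-2, -3)), -157) = Mul(Add(-123, Add(-2, -3)), -157) = Mul(Add(-123, -5), -157) = Mul(-128, -157) = 20096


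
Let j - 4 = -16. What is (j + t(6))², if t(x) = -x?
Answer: 324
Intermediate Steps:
j = -12 (j = 4 - 16 = -12)
(j + t(6))² = (-12 - 1*6)² = (-12 - 6)² = (-18)² = 324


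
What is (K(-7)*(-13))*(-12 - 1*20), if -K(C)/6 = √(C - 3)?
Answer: -2496*I*√10 ≈ -7893.0*I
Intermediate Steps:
K(C) = -6*√(-3 + C) (K(C) = -6*√(C - 3) = -6*√(-3 + C))
(K(-7)*(-13))*(-12 - 1*20) = (-6*√(-3 - 7)*(-13))*(-12 - 1*20) = (-6*I*√10*(-13))*(-12 - 20) = (-6*I*√10*(-13))*(-32) = (78*I*√10)*(-32) = -2496*I*√10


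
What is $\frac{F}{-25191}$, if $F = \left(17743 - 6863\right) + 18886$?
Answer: $- \frac{9922}{8397} \approx -1.1816$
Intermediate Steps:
$F = 29766$ ($F = 10880 + 18886 = 29766$)
$\frac{F}{-25191} = \frac{29766}{-25191} = 29766 \left(- \frac{1}{25191}\right) = - \frac{9922}{8397}$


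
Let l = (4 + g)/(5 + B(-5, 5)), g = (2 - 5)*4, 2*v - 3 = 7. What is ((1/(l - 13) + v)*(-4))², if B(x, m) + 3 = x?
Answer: 369664/961 ≈ 384.67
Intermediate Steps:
B(x, m) = -3 + x
v = 5 (v = 3/2 + (½)*7 = 3/2 + 7/2 = 5)
g = -12 (g = -3*4 = -12)
l = 8/3 (l = (4 - 12)/(5 + (-3 - 5)) = -8/(5 - 8) = -8/(-3) = -8*(-⅓) = 8/3 ≈ 2.6667)
((1/(l - 13) + v)*(-4))² = ((1/(8/3 - 13) + 5)*(-4))² = ((1/(-31/3) + 5)*(-4))² = ((-3/31 + 5)*(-4))² = ((152/31)*(-4))² = (-608/31)² = 369664/961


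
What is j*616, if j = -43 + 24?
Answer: -11704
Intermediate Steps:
j = -19
j*616 = -19*616 = -11704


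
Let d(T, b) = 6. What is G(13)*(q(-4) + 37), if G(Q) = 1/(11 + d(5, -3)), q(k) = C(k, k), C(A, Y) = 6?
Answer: 43/17 ≈ 2.5294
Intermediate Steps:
q(k) = 6
G(Q) = 1/17 (G(Q) = 1/(11 + 6) = 1/17)
G(13)*(q(-4) + 37) = (6 + 37)/17 = (1/17)*43 = 43/17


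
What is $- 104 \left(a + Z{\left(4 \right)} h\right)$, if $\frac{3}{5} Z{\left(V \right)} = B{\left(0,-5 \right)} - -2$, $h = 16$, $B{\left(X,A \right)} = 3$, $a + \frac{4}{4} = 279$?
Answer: $- \frac{128336}{3} \approx -42779.0$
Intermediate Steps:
$a = 278$ ($a = -1 + 279 = 278$)
$Z{\left(V \right)} = \frac{25}{3}$ ($Z{\left(V \right)} = \frac{5 \left(3 - -2\right)}{3} = \frac{5 \left(3 + 2\right)}{3} = \frac{5}{3} \cdot 5 = \frac{25}{3}$)
$- 104 \left(a + Z{\left(4 \right)} h\right) = - 104 \left(278 + \frac{25}{3} \cdot 16\right) = - 104 \left(278 + \frac{400}{3}\right) = \left(-104\right) \frac{1234}{3} = - \frac{128336}{3}$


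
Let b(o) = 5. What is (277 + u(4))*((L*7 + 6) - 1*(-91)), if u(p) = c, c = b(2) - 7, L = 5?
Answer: 36300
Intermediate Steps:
c = -2 (c = 5 - 7 = -2)
u(p) = -2
(277 + u(4))*((L*7 + 6) - 1*(-91)) = (277 - 2)*((5*7 + 6) - 1*(-91)) = 275*((35 + 6) + 91) = 275*(41 + 91) = 275*132 = 36300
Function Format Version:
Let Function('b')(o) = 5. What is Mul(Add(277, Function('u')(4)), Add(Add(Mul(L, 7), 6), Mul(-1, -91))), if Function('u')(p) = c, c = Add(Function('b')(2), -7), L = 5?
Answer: 36300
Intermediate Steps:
c = -2 (c = Add(5, -7) = -2)
Function('u')(p) = -2
Mul(Add(277, Function('u')(4)), Add(Add(Mul(L, 7), 6), Mul(-1, -91))) = Mul(Add(277, -2), Add(Add(Mul(5, 7), 6), Mul(-1, -91))) = Mul(275, Add(Add(35, 6), 91)) = Mul(275, Add(41, 91)) = Mul(275, 132) = 36300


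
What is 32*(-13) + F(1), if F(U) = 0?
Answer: -416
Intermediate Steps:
32*(-13) + F(1) = 32*(-13) + 0 = -416 + 0 = -416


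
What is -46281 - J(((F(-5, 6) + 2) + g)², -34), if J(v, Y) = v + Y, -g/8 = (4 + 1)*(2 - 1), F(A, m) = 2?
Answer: -47543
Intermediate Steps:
g = -40 (g = -8*(4 + 1)*(2 - 1) = -40 ≈ -40.000)
J(v, Y) = Y + v
-46281 - J(((F(-5, 6) + 2) + g)², -34) = -46281 - (-34 + ((2 + 2) - 40)²) = -46281 - (-34 + (4 - 40)²) = -46281 - (-34 + (-36)²) = -46281 - (-34 + 1296) = -46281 - 1*1262 = -46281 - 1262 = -47543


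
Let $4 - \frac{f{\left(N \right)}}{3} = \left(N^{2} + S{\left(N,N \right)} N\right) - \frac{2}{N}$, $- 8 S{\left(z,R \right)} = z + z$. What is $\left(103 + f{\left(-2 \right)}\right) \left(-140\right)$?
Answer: $-14420$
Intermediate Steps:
$S{\left(z,R \right)} = - \frac{z}{4}$ ($S{\left(z,R \right)} = - \frac{z + z}{8} = - \frac{2 z}{8} = - \frac{z}{4}$)
$f{\left(N \right)} = 12 + \frac{6}{N} - \frac{9 N^{2}}{4}$ ($f{\left(N \right)} = 12 - 3 \left(\left(N^{2} + - \frac{N}{4} N\right) - \frac{2}{N}\right) = 12 - 3 \left(\left(N^{2} - \frac{N^{2}}{4}\right) - \frac{2}{N}\right) = 12 - 3 \left(\frac{3 N^{2}}{4} - \frac{2}{N}\right) = 12 - 3 \left(- \frac{2}{N} + \frac{3 N^{2}}{4}\right) = 12 - \left(- \frac{6}{N} + \frac{9 N^{2}}{4}\right) = 12 + \frac{6}{N} - \frac{9 N^{2}}{4}$)
$\left(103 + f{\left(-2 \right)}\right) \left(-140\right) = \left(103 + \left(12 + \frac{6}{-2} - \frac{9 \left(-2\right)^{2}}{4}\right)\right) \left(-140\right) = \left(103 + \left(12 + 6 \left(- \frac{1}{2}\right) - 9\right)\right) \left(-140\right) = \left(103 - 0\right) \left(-140\right) = \left(103 + 0\right) \left(-140\right) = 103 \left(-140\right) = -14420$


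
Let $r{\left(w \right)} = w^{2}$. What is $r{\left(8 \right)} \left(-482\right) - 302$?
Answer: $-31150$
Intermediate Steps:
$r{\left(8 \right)} \left(-482\right) - 302 = 8^{2} \left(-482\right) - 302 = 64 \left(-482\right) - 302 = -30848 - 302 = -31150$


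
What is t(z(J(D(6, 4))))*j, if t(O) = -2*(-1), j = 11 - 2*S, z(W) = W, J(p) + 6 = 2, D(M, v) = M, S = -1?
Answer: 26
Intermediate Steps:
J(p) = -4 (J(p) = -6 + 2 = -4)
j = 13 (j = 11 - 2*(-1) = 11 + 2 = 13)
t(O) = 2
t(z(J(D(6, 4))))*j = 2*13 = 26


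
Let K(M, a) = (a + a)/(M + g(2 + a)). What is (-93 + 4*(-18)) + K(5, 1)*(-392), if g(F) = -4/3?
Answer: -4167/11 ≈ -378.82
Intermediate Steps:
g(F) = -4/3 (g(F) = -4*1/3 = -4/3)
K(M, a) = 2*a/(-4/3 + M) (K(M, a) = (a + a)/(M - 4/3) = (2*a)/(-4/3 + M) = 2*a/(-4/3 + M))
(-93 + 4*(-18)) + K(5, 1)*(-392) = (-93 + 4*(-18)) + (6*1/(-4 + 3*5))*(-392) = (-93 - 72) + (6*1/(-4 + 15))*(-392) = -165 + (6*1/11)*(-392) = -165 + (6*1*(1/11))*(-392) = -165 + (6/11)*(-392) = -165 - 2352/11 = -4167/11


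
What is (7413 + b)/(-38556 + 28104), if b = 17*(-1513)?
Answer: 4577/2613 ≈ 1.7516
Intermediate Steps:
b = -25721
(7413 + b)/(-38556 + 28104) = (7413 - 25721)/(-38556 + 28104) = -18308/(-10452) = -18308*(-1/10452) = 4577/2613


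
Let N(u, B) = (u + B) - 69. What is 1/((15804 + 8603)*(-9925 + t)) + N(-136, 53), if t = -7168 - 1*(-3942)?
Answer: -48788421465/320976457 ≈ -152.00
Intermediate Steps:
N(u, B) = -69 + B + u (N(u, B) = (B + u) - 69 = -69 + B + u)
t = -3226 (t = -7168 + 3942 = -3226)
1/((15804 + 8603)*(-9925 + t)) + N(-136, 53) = 1/((15804 + 8603)*(-9925 - 3226)) + (-69 + 53 - 136) = 1/(24407*(-13151)) - 152 = 1/(-320976457) - 152 = -1/320976457 - 152 = -48788421465/320976457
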